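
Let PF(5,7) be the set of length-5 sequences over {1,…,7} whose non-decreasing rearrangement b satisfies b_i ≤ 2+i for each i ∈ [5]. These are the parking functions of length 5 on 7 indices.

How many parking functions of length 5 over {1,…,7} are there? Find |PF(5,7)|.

12288

Count = 3·8^4 = 3×4096 = 12288 [KW]
Example (5,5,3,7,3) → sorted (3,3,5,5,7): b_i ≤ 2+i ∀i, a PF.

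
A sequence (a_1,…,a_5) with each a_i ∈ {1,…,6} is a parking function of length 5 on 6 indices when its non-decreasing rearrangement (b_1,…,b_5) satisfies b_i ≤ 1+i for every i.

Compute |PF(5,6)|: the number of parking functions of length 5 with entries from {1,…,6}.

4802

|PF| = (6+1−5)·(6+1)^{5−1} = 2 · 2401 = 4802 (Konheim–Weiss)
E.g. (2,1,2,1,6) → sorted (1,1,2,2,6): b_i ≤ 1+i ∀i, a PF.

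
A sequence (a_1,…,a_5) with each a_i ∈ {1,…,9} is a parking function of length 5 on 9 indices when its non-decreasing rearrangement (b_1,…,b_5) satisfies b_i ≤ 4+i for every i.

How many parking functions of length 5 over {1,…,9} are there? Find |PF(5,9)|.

50000

|PF(5,9)| = (9+1−5)·(9+1)^{5−1} = 5×10000 = 50000 (Konheim–Weiss)
Check (9,4,4,6,6) → sorted (4,4,6,6,9): b_i ≤ 4+i ∀i, a PF.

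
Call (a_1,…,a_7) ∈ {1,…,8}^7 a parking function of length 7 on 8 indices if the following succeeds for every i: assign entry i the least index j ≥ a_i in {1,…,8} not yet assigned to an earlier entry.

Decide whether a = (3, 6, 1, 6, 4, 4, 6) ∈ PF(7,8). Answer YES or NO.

Sorted: b = (1, 3, 4, 4, 6, 6, 6).
  b_1=1 ≤ 2
  b_2=3 ≤ 3
  b_3=4 ≤ 4
  b_4=4 ≤ 5
  b_5=6 ≤ 6
  b_6=6 ≤ 7
  b_7=6 ≤ 8
All bounds hold ⇒ YES

YES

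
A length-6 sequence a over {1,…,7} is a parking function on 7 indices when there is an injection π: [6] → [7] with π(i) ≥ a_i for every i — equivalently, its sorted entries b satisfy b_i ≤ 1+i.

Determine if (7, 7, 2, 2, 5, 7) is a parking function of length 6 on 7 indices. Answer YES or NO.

NO

Sorted: b = (2, 2, 5, 7, 7, 7).
  b_1=2 ≤ 2
  b_2=2 ≤ 3
  b_3=5 > 4
  fails at i=3 ⇒ NO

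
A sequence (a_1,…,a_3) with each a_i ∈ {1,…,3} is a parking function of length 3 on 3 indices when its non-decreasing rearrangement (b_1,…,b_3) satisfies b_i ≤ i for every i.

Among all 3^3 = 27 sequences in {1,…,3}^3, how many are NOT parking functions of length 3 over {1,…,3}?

#PF = (3−3+1)·(3+1)^(3−1) = 1×16 = 16 [KW]
Check (3,3,3) → sorted (3,3,3): b_1=3>1, not a PF.
So 27 − 16 = 11 fail.

11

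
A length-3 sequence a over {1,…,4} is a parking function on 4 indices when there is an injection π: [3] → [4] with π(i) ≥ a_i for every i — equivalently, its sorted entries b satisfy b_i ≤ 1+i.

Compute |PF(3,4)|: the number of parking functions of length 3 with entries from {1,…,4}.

50

|PF(3,4)| = 2·5^2 = 2·25 = 50 [KW]
Check (3,1,3) → sorted (1,3,3): b_i ≤ 1+i ∀i, a PF.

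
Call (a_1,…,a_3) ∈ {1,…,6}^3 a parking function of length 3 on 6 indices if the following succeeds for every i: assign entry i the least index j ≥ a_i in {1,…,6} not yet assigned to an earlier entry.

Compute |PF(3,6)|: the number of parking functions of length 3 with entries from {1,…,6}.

Count = (6+1−3)·(6+1)^{3−1} = 4 · 49 = 196
Check (2,6,4) → sorted (2,4,6): b_i ≤ 3+i ∀i, a PF.

196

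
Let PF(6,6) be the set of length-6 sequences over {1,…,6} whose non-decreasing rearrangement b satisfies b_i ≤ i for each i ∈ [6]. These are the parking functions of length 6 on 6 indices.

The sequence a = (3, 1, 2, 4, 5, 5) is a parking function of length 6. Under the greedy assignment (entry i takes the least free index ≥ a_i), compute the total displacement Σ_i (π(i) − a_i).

Σπ = 21 ({1..6} each once); Σa = 3+1+2+4+5+5 = 20; disp = 21−20 = 1.

1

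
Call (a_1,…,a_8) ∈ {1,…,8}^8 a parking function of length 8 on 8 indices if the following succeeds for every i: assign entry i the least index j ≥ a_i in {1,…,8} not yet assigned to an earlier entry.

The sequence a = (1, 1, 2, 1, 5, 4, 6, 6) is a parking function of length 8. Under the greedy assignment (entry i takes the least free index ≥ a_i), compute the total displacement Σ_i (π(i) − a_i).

10

Σπ = 36 ({1..8} each once); Σa = 1+1+2+1+5+4+6+6 = 26; disp = 36−26 = 10.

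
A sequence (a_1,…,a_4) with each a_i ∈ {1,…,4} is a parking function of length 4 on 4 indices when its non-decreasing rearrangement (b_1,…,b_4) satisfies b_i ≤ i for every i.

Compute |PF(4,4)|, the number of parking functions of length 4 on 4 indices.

|PF(4,4)| = (5−4)·5^(4−1) = 1×125 = 125 [KW]
Check (3,2,1,4) → sorted (1,2,3,4): b_i ≤ i ∀i, a PF.

125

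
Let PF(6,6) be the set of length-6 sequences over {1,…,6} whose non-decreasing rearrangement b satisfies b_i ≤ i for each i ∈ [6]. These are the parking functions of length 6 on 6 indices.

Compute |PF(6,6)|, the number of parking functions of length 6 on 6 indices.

|PF| = (6−6+1)·(6+1)^(6−1) = 1·16807 = 16807 (Pollak)
Example (3,2,4,3,2,1) → sorted (1,2,2,3,3,4): b_i ≤ i ∀i, a PF.

16807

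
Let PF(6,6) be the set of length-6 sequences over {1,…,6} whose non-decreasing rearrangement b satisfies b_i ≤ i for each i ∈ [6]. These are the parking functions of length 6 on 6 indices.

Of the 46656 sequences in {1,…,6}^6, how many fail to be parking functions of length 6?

|PF| = (6−6+1)·(6+1)^(6−1) = 1·16807 = 16807 [KW]
Example (6,6,1,5,1,5) → sorted (1,1,5,5,6,6): b_3=5>3, not a PF.
Total 46656; non-PF = 46656−16807 = 29849

29849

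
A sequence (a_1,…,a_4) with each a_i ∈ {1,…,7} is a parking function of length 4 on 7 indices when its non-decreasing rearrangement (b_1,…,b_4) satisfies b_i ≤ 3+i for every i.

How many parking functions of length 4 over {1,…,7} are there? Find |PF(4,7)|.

2048

Count = (8−4)·8^(4−1) = 4·512 = 2048 [KW]
One tuple (3,1,6,5) → sorted (1,3,5,6): b_i ≤ 3+i ∀i, a PF.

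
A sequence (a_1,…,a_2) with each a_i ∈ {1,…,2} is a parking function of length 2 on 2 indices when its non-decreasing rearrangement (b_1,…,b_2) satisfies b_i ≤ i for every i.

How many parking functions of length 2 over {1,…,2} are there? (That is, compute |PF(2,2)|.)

#PF = (3−2)·3^(2−1) = 1·3 = 3
One tuple (1,1) → sorted (1,1): b_i ≤ i ∀i, a PF.

3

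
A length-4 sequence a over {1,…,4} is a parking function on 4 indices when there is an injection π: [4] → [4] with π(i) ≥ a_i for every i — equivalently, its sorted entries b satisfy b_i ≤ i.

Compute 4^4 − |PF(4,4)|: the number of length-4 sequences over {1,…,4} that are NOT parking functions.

131

|PF(4,4)| = (5−4)·5^(4−1) = 1 · 125 = 125 (Pollak)
Example (4,4,2,3) → sorted (2,3,4,4): b_1=2>1, not a PF.
4^4 − 125 = 256 − 125 = 131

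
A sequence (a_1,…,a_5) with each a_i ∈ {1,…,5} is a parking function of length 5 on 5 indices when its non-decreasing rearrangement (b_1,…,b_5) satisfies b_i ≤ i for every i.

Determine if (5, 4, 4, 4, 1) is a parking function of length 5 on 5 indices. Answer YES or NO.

Rearranged: b = (1, 4, 4, 4, 5).
  b_1=1 ≤ 1
  b_2=4 > 2
  fails at i=2 ⇒ NO

NO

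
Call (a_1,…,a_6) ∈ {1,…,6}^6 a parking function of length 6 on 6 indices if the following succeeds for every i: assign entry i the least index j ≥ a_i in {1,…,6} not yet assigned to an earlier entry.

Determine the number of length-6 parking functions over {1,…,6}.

|PF(6,6)| = 1·7^5 = 1 · 16807 = 16807 (Pollak)
Example (1,3,4,3,5,2) → sorted (1,2,3,3,4,5): b_i ≤ i ∀i, a PF.

16807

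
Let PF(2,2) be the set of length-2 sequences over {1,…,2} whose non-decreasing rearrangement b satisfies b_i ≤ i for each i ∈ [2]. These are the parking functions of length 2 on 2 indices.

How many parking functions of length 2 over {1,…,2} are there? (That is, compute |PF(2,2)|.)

3

#PF = (3−2)·3^(2−1) = 1×3 = 3 (Pollak)
One tuple (1,2) → sorted (1,2): b_i ≤ i ∀i, a PF.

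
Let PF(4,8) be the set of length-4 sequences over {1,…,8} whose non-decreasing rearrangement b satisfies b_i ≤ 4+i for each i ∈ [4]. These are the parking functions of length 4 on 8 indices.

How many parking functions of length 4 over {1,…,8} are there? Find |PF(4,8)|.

Count = (9−4)·9^(4−1) = 5 · 729 = 3645
Check (5,2,6,2) → sorted (2,2,5,6): b_i ≤ 4+i ∀i, a PF.

3645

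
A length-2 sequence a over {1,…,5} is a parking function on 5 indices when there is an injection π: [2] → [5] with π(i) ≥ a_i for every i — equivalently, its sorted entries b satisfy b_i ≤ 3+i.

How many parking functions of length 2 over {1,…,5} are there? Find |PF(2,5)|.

#PF = 4·6^1 = 4·6 = 24 (Pollak)
One tuple (1,3) → sorted (1,3): b_i ≤ 3+i ∀i, a PF.

24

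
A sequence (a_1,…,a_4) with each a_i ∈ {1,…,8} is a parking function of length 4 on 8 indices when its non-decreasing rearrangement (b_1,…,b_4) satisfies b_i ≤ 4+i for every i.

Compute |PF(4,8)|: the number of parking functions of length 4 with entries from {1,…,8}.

3645

|PF(4,8)| = (9−4)·9^(4−1) = 5 · 729 = 3645
Example (3,7,3,4) → sorted (3,3,4,7): b_i ≤ 4+i ∀i, a PF.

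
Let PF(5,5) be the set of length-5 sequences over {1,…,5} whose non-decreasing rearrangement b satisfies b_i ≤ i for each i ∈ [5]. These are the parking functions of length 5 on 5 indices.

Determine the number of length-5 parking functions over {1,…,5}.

1296

#PF = (5−5+1)·(5+1)^(5−1) = 1 · 1296 = 1296
Check (5,1,2,3,4) → sorted (1,2,3,4,5): b_i ≤ i ∀i, a PF.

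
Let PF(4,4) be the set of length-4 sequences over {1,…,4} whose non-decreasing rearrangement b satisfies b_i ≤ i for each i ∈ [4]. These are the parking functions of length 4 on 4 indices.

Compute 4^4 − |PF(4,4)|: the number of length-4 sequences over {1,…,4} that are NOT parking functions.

#PF = (4−4+1)·(4+1)^(4−1) = 1·125 = 125 (Pollak)
Example (4,3,3,3) → sorted (3,3,3,4): b_1=3>1, not a PF.
4^4 − 125 = 256 − 125 = 131

131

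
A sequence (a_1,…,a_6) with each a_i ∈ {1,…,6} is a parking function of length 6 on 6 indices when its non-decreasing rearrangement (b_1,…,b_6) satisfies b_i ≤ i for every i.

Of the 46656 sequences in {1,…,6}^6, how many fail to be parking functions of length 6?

29849

Count = (7−6)·7^(6−1) = 1 · 16807 = 16807
E.g. (4,3,3,5,4,1) → sorted (1,3,3,4,4,5): b_2=3>2, not a PF.
Total 46656; non-PF = 46656−16807 = 29849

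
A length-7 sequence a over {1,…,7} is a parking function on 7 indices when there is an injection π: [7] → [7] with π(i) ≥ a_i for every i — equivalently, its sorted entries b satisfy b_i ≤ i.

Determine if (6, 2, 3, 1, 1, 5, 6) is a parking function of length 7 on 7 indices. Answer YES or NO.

Rearranged: b = (1, 1, 2, 3, 5, 6, 6).
  b_1=1 ≤ 1
  b_2=1 ≤ 2
  b_3=2 ≤ 3
  b_4=3 ≤ 4
  b_5=5 ≤ 5
  b_6=6 ≤ 6
  b_7=6 ≤ 7
All bounds hold ⇒ YES

YES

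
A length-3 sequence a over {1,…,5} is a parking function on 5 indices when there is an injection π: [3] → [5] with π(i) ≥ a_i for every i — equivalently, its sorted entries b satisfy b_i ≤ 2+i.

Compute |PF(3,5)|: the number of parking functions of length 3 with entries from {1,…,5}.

108

|PF(3,5)| = (5+1−3)·(5+1)^{3−1} = 3×36 = 108 [KW]
E.g. (4,3,3) → sorted (3,3,4): b_i ≤ 2+i ∀i, a PF.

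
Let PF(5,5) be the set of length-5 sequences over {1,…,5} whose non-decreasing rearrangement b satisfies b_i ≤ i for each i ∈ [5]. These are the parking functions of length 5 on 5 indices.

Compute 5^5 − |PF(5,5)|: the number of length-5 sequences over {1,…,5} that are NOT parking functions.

1829

|PF| = 1·6^4 = 1·1296 = 1296 [KW]
One tuple (3,4,3,3,3) → sorted (3,3,3,3,4): b_1=3>1, not a PF.
So 3125 − 1296 = 1829 fail.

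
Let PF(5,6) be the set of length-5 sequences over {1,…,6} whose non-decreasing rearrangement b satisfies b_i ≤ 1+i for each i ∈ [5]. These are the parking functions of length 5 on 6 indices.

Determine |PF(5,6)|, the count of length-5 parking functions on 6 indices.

4802

#PF = (7−5)·7^(5−1) = 2×2401 = 4802
Example (6,4,4,1,3) → sorted (1,3,4,4,6): b_i ≤ 1+i ∀i, a PF.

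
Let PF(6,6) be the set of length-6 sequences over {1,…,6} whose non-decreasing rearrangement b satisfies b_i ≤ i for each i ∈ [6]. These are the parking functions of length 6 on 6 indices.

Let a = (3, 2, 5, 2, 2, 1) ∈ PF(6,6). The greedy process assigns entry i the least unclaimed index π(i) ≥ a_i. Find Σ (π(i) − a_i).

Σπ = 6·7/2 = 21 (π permutes [6]); Σa = 3+2+5+2+2+1 = 15; disp = 21−15 = 6.

6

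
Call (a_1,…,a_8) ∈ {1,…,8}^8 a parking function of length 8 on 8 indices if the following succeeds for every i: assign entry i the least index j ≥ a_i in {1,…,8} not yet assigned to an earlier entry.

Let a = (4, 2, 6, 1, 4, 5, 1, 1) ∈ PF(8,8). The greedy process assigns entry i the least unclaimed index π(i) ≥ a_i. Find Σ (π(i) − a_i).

12

Σπ(i) = 1+…+8 = 36; Σa = 4+2+6+1+4+5+1+1 = 24; disp = 36−24 = 12.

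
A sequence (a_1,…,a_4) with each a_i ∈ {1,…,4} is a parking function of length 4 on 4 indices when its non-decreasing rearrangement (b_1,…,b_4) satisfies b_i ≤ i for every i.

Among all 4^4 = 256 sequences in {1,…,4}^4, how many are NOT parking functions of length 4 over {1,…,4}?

131

|PF(4,4)| = (4−4+1)·(4+1)^(4−1) = 1·125 = 125 [KW]
E.g. (3,4,3,4) → sorted (3,3,4,4): b_1=3>1, not a PF.
Total 256; non-PF = 256−125 = 131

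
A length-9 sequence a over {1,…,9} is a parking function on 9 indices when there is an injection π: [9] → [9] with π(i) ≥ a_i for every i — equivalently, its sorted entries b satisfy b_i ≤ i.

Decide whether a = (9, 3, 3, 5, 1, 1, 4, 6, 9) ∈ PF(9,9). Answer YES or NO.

NO

Order a: b = (1, 1, 3, 3, 4, 5, 6, 9, 9).
  b_1=1 ≤ 1
  b_2=1 ≤ 2
  b_3=3 ≤ 3
  b_4=3 ≤ 4
  b_5=4 ≤ 5
  b_6=5 ≤ 6
  b_7=6 ≤ 7
  b_8=9 > 8
  fails at i=8 ⇒ NO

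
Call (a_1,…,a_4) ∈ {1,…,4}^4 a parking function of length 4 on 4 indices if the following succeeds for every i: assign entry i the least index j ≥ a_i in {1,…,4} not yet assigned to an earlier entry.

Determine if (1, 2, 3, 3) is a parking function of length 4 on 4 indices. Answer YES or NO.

Sorted: b = (1, 2, 3, 3).
  b_1=1 ≤ 1
  b_2=2 ≤ 2
  b_3=3 ≤ 3
  b_4=3 ≤ 4
All bounds hold ⇒ YES

YES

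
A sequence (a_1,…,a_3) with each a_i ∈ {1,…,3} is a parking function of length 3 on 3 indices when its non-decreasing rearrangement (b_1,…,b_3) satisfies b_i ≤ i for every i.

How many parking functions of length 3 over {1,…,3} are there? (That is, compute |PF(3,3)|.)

16

#PF = (4−3)·4^(3−1) = 1×16 = 16 (Pollak)
E.g. (1,1,3) → sorted (1,1,3): b_i ≤ i ∀i, a PF.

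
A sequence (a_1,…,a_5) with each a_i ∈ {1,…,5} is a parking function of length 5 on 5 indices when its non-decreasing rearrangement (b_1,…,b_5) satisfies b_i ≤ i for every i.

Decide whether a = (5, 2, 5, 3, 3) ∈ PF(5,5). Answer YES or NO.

Order a: b = (2, 3, 3, 5, 5).
  b_1=2 > 1
  fails at i=1 ⇒ NO

NO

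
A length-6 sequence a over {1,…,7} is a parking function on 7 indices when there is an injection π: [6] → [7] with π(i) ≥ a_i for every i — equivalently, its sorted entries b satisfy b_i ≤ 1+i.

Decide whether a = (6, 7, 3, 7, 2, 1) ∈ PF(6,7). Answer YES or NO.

Sorted: b = (1, 2, 3, 6, 7, 7).
  b_1=1 ≤ 2
  b_2=2 ≤ 3
  b_3=3 ≤ 4
  b_4=6 > 5
  fails at i=4 ⇒ NO

NO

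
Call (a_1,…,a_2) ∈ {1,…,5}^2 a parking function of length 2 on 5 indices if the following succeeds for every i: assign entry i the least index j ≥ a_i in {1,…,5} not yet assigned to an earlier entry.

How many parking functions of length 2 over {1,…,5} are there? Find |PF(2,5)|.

#PF = (5+1−2)·(5+1)^{2−1} = 4 · 6 = 24
E.g. (2,4) → sorted (2,4): b_i ≤ 3+i ∀i, a PF.

24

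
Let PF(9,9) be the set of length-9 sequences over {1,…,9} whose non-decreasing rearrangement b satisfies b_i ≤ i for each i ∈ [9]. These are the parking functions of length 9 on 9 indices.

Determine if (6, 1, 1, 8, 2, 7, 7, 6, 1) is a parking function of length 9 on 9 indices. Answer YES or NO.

NO

Order a: b = (1, 1, 1, 2, 6, 6, 7, 7, 8).
  b_1=1 ≤ 1
  b_2=1 ≤ 2
  b_3=1 ≤ 3
  b_4=2 ≤ 4
  b_5=6 > 5
  fails at i=5 ⇒ NO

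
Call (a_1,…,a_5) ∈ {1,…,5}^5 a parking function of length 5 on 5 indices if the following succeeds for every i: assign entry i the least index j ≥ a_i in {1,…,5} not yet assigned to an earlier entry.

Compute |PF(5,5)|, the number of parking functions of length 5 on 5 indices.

1296

Count = 1·6^4 = 1 · 1296 = 1296 (Pollak)
Example (5,1,4,1,2) → sorted (1,1,2,4,5): b_i ≤ i ∀i, a PF.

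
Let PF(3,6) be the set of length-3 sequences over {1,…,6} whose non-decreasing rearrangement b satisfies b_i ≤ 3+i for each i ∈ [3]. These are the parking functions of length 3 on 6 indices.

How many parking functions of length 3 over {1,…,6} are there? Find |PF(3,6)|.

Count = 4·7^2 = 4 · 49 = 196 (Konheim–Weiss)
One tuple (4,6,5) → sorted (4,5,6): b_i ≤ 3+i ∀i, a PF.

196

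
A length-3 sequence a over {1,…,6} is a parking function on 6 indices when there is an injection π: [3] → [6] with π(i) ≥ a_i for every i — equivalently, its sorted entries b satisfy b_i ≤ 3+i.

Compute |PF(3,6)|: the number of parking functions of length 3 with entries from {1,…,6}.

#PF = (6−3+1)·(6+1)^(3−1) = 4 · 49 = 196 [KW]
Example (4,2,1) → sorted (1,2,4): b_i ≤ 3+i ∀i, a PF.

196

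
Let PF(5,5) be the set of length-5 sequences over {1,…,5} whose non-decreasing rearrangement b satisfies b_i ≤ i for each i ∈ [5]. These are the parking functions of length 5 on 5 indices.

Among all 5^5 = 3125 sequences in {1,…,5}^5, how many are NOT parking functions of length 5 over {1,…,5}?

|PF| = 1·6^4 = 1·1296 = 1296 (Konheim–Weiss)
Example (4,4,3,3,3) → sorted (3,3,3,4,4): b_1=3>1, not a PF.
5^5 − 1296 = 3125 − 1296 = 1829

1829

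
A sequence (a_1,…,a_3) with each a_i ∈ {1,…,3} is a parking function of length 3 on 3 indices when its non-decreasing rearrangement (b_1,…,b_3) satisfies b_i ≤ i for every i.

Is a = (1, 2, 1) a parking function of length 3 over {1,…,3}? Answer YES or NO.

YES

Order a: b = (1, 1, 2).
  b_1=1 ≤ 1
  b_2=1 ≤ 2
  b_3=2 ≤ 3
All bounds hold ⇒ YES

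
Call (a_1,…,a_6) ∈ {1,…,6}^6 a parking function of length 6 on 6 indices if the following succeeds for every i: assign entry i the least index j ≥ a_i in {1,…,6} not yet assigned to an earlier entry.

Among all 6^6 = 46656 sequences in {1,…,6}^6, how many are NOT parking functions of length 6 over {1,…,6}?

Count = 1·7^5 = 1·16807 = 16807 [KW]
One tuple (6,6,4,6,5,4) → sorted (4,4,5,6,6,6): b_1=4>1, not a PF.
6^6 − 16807 = 46656 − 16807 = 29849

29849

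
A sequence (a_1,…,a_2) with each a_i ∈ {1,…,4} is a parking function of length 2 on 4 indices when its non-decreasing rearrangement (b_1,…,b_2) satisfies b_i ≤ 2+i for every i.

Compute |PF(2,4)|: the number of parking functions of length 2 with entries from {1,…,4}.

|PF| = (5−2)·5^(2−1) = 3·5 = 15 [KW]
Check (4,2) → sorted (2,4): b_i ≤ 2+i ∀i, a PF.

15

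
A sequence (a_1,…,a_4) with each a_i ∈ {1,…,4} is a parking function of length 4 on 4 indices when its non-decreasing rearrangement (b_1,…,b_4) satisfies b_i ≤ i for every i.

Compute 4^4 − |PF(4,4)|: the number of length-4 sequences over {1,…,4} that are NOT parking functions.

131

#PF = (4−4+1)·(4+1)^(4−1) = 1·125 = 125 (Konheim–Weiss)
Check (4,3,4,1) → sorted (1,3,4,4): b_2=3>2, not a PF.
4^4 − 125 = 256 − 125 = 131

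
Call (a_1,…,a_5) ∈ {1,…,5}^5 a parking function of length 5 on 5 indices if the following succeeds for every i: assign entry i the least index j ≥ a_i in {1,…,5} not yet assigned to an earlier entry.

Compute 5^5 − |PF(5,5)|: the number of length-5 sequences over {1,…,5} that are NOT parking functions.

Count = (5+1−5)·(5+1)^{5−1} = 1 · 1296 = 1296 (Pollak)
Example (3,5,5,2,3) → sorted (2,3,3,5,5): b_1=2>1, not a PF.
Total 3125; non-PF = 3125−1296 = 1829

1829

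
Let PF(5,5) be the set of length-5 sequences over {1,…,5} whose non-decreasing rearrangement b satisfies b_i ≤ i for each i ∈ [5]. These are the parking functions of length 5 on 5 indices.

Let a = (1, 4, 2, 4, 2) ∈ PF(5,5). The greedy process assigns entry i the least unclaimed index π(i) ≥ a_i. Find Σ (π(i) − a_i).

Σπ = 15 ({1..5} each once); Σa = 1+4+2+4+2 = 13; disp = 15−13 = 2.

2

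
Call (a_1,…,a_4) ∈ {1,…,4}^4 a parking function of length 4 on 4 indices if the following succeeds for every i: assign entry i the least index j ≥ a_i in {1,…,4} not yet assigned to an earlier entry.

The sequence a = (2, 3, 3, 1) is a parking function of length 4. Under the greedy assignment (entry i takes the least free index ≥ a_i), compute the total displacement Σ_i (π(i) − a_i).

1

Σπ(i) = 1+…+4 = 10; Σa = 2+3+3+1 = 9; disp = 10−9 = 1.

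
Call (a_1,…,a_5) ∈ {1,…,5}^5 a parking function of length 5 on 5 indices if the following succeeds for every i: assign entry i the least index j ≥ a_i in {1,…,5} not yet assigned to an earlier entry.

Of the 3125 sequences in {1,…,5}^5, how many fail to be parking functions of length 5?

1829

|PF| = (6−5)·6^(5−1) = 1 · 1296 = 1296 (Pollak)
Check (5,2,1,5,5) → sorted (1,2,5,5,5): b_3=5>3, not a PF.
Total 3125; non-PF = 3125−1296 = 1829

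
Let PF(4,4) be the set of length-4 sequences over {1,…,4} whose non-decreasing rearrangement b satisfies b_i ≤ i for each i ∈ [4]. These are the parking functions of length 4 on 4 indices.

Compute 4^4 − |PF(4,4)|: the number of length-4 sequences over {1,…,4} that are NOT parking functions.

131

Count = 1·5^3 = 1·125 = 125 (Pollak)
One tuple (4,3,3,2) → sorted (2,3,3,4): b_1=2>1, not a PF.
So 256 − 125 = 131 fail.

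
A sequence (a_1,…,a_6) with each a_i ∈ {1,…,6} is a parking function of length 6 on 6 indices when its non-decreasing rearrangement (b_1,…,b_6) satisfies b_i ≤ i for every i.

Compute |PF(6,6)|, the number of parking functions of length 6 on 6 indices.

#PF = (7−6)·7^(6−1) = 1·16807 = 16807 (Pollak)
Example (1,2,2,1,4,2) → sorted (1,1,2,2,2,4): b_i ≤ i ∀i, a PF.

16807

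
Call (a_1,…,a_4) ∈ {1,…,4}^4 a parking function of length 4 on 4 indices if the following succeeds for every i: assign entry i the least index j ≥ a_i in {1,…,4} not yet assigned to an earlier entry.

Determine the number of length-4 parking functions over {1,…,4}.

125

|PF| = (5−4)·5^(4−1) = 1 · 125 = 125 [KW]
Example (1,1,1,1) → sorted (1,1,1,1): b_i ≤ i ∀i, a PF.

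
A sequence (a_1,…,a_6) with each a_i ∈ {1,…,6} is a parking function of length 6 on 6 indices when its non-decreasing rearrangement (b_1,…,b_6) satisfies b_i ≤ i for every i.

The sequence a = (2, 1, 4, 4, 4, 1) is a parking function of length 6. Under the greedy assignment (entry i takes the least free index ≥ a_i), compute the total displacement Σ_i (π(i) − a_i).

Σπ(i) = 1+…+6 = 21; Σa = 2+1+4+4+4+1 = 16; disp = 21−16 = 5.

5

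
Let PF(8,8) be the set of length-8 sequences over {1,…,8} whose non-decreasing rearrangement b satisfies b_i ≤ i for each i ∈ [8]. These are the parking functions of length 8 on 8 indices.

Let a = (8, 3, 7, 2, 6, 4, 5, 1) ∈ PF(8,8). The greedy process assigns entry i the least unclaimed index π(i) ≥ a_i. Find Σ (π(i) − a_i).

0

Σπ = 8·9/2 = 36 (π permutes [8]); Σa = 8+3+7+2+6+4+5+1 = 36; disp = 36−36 = 0.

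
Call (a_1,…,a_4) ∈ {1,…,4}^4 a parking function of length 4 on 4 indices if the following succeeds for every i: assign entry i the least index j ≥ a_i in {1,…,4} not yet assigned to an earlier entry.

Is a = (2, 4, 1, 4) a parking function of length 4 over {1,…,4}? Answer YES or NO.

NO

Rearranged: b = (1, 2, 4, 4).
  b_1=1 ≤ 1
  b_2=2 ≤ 2
  b_3=4 > 3
  fails at i=3 ⇒ NO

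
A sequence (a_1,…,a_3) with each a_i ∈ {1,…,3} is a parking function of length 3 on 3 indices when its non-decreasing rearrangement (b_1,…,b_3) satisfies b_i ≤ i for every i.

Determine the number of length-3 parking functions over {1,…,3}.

#PF = 1·4^2 = 1 · 16 = 16 [KW]
Example (2,1,3) → sorted (1,2,3): b_i ≤ i ∀i, a PF.

16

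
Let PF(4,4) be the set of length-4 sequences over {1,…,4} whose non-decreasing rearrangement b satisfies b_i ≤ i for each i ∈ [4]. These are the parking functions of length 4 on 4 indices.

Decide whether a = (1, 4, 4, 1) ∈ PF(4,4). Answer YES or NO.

NO

Sorted: b = (1, 1, 4, 4).
  b_1=1 ≤ 1
  b_2=1 ≤ 2
  b_3=4 > 3
  fails at i=3 ⇒ NO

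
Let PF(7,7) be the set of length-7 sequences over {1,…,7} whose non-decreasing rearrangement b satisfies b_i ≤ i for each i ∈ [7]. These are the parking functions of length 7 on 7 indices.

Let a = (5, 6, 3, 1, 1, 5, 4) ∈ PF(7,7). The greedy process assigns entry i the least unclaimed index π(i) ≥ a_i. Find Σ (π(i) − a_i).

3

Σπ = 28 ({1..7} each once); Σa = 5+6+3+1+1+5+4 = 25; disp = 28−25 = 3.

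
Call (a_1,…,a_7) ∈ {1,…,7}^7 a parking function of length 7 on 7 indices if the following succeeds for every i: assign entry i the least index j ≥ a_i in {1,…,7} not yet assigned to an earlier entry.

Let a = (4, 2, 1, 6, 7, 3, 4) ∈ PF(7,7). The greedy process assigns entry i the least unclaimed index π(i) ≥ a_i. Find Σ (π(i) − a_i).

Σπ = 7·8/2 = 28 (π permutes [7]); Σa = 4+2+1+6+7+3+4 = 27; disp = 28−27 = 1.

1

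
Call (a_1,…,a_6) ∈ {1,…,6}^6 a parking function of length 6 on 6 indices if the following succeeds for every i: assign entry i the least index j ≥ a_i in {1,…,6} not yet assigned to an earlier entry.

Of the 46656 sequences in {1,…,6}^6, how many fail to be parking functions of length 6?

|PF(6,6)| = 1·7^5 = 1 · 16807 = 16807 (Pollak)
Example (6,6,1,3,6,6) → sorted (1,3,6,6,6,6): b_2=3>2, not a PF.
6^6 − 16807 = 46656 − 16807 = 29849

29849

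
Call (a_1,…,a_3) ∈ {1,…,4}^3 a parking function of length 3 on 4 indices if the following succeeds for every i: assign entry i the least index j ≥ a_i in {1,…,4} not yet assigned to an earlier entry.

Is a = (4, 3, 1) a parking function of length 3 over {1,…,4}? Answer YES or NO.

YES

Rearranged: b = (1, 3, 4).
  b_1=1 ≤ 2
  b_2=3 ≤ 3
  b_3=4 ≤ 4
All bounds hold ⇒ YES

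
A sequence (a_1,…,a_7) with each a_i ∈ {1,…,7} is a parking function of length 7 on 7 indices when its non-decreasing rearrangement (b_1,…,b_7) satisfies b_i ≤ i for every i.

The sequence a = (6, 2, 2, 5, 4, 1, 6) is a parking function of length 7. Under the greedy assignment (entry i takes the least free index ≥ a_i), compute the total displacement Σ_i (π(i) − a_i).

2

Σπ = 7·8/2 = 28 (π permutes [7]); Σa = 6+2+2+5+4+1+6 = 26; disp = 28−26 = 2.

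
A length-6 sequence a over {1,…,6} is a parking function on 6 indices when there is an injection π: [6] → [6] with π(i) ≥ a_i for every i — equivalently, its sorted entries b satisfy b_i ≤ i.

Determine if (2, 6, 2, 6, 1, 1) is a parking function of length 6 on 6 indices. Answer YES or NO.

NO

Rearranged: b = (1, 1, 2, 2, 6, 6).
  b_1=1 ≤ 1
  b_2=1 ≤ 2
  b_3=2 ≤ 3
  b_4=2 ≤ 4
  b_5=6 > 5
  fails at i=5 ⇒ NO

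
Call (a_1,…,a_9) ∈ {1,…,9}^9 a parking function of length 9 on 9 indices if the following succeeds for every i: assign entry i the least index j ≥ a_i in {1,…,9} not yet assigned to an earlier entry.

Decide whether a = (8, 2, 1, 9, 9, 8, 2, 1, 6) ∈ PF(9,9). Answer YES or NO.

NO

Sorted: b = (1, 1, 2, 2, 6, 8, 8, 9, 9).
  b_1=1 ≤ 1
  b_2=1 ≤ 2
  b_3=2 ≤ 3
  b_4=2 ≤ 4
  b_5=6 > 5
  fails at i=5 ⇒ NO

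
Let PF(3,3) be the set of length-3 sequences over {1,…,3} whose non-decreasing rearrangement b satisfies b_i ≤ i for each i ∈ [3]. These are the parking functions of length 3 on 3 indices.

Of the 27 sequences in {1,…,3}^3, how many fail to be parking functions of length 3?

11

|PF(3,3)| = (4−3)·4^(3−1) = 1·16 = 16
One tuple (3,3,2) → sorted (2,3,3): b_1=2>1, not a PF.
3^3 − 16 = 27 − 16 = 11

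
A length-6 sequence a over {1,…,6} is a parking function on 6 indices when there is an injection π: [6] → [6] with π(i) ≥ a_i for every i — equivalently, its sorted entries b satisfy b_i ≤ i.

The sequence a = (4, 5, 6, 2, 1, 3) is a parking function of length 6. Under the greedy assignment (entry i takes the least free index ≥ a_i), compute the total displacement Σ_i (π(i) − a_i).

Σπ = 6·7/2 = 21 (π permutes [6]); Σa = 4+5+6+2+1+3 = 21; disp = 21−21 = 0.

0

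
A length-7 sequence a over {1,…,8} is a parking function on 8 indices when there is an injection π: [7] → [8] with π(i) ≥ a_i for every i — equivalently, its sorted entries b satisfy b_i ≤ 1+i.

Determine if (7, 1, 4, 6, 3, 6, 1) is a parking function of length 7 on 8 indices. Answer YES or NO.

YES

Order a: b = (1, 1, 3, 4, 6, 6, 7).
  b_1=1 ≤ 2
  b_2=1 ≤ 3
  b_3=3 ≤ 4
  b_4=4 ≤ 5
  b_5=6 ≤ 6
  b_6=6 ≤ 7
  b_7=7 ≤ 8
All bounds hold ⇒ YES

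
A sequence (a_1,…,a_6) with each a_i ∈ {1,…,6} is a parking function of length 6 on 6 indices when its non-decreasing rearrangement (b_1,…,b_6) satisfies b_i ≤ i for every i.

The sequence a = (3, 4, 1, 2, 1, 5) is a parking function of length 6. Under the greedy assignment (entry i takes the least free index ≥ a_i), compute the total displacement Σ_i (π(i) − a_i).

Σπ = 21 ({1..6} each once); Σa = 3+4+1+2+1+5 = 16; disp = 21−16 = 5.

5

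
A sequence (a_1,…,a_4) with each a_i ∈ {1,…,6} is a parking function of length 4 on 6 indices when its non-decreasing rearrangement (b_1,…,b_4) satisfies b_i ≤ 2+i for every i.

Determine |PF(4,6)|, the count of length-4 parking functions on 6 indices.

1029

#PF = (6−4+1)·(6+1)^(4−1) = 3·343 = 1029
E.g. (6,2,4,5) → sorted (2,4,5,6): b_i ≤ 2+i ∀i, a PF.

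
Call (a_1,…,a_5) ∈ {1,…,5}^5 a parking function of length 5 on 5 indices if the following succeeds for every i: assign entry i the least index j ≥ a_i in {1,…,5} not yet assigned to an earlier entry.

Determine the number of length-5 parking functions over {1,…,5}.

1296

Count = (6−5)·6^(5−1) = 1 · 1296 = 1296 (Konheim–Weiss)
Example (1,4,2,1,4) → sorted (1,1,2,4,4): b_i ≤ i ∀i, a PF.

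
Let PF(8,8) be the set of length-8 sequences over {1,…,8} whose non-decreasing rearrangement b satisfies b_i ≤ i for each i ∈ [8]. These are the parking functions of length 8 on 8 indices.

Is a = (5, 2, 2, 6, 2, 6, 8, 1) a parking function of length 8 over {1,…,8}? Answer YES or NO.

YES

Sorted: b = (1, 2, 2, 2, 5, 6, 6, 8).
  b_1=1 ≤ 1
  b_2=2 ≤ 2
  b_3=2 ≤ 3
  b_4=2 ≤ 4
  b_5=5 ≤ 5
  b_6=6 ≤ 6
  b_7=6 ≤ 7
  b_8=8 ≤ 8
All bounds hold ⇒ YES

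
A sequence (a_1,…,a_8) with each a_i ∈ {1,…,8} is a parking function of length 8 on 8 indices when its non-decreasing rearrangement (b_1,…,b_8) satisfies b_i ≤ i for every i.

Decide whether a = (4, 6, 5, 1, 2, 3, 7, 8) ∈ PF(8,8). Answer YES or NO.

YES

Rearranged: b = (1, 2, 3, 4, 5, 6, 7, 8).
  b_1=1 ≤ 1
  b_2=2 ≤ 2
  b_3=3 ≤ 3
  b_4=4 ≤ 4
  b_5=5 ≤ 5
  b_6=6 ≤ 6
  b_7=7 ≤ 7
  b_8=8 ≤ 8
All bounds hold ⇒ YES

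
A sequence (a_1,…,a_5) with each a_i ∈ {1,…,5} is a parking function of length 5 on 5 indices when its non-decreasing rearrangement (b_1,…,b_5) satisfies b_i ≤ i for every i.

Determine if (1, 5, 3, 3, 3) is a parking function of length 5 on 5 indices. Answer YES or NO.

Sorted: b = (1, 3, 3, 3, 5).
  b_1=1 ≤ 1
  b_2=3 > 2
  fails at i=2 ⇒ NO

NO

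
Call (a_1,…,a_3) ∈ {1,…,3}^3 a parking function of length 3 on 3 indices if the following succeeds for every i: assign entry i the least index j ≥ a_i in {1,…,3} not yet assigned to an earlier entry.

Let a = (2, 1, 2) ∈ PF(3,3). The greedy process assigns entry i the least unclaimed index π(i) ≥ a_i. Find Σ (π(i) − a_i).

1

Σπ = 3·4/2 = 6 (π permutes [3]); Σa = 2+1+2 = 5; disp = 6−5 = 1.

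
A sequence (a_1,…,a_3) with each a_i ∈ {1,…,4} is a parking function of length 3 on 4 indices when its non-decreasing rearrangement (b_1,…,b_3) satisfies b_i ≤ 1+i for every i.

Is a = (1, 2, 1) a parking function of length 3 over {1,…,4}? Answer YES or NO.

Rearranged: b = (1, 1, 2).
  b_1=1 ≤ 2
  b_2=1 ≤ 3
  b_3=2 ≤ 4
All bounds hold ⇒ YES

YES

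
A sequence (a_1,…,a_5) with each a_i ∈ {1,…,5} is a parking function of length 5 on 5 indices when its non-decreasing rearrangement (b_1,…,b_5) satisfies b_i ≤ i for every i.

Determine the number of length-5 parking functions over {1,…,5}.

|PF(5,5)| = (5−5+1)·(5+1)^(5−1) = 1·1296 = 1296
Check (3,1,5,2,3) → sorted (1,2,3,3,5): b_i ≤ i ∀i, a PF.

1296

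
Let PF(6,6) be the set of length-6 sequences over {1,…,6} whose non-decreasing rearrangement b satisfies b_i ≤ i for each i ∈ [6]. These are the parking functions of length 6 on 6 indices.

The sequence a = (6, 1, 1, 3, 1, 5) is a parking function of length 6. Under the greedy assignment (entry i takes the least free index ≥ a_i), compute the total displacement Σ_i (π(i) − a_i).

4

Σπ(i) = 1+…+6 = 21; Σa = 6+1+1+3+1+5 = 17; disp = 21−17 = 4.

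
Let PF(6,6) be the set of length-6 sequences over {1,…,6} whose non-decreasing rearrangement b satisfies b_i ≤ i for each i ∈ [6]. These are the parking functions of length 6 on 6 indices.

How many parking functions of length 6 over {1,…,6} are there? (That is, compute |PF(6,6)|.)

16807

|PF(6,6)| = (7−6)·7^(6−1) = 1 · 16807 = 16807 (Konheim–Weiss)
Example (1,5,1,2,2,4) → sorted (1,1,2,2,4,5): b_i ≤ i ∀i, a PF.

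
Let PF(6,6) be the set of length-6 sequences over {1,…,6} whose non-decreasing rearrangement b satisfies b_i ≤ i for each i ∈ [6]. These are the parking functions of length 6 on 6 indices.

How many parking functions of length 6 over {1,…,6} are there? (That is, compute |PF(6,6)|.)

|PF| = (6−6+1)·(6+1)^(6−1) = 1 · 16807 = 16807
E.g. (1,3,2,6,5,2) → sorted (1,2,2,3,5,6): b_i ≤ i ∀i, a PF.

16807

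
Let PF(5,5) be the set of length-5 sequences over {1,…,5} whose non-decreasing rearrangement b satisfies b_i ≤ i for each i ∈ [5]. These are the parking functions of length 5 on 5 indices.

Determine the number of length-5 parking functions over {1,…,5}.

1296

#PF = 1·6^4 = 1·1296 = 1296 (Pollak)
Example (1,4,4,2,3) → sorted (1,2,3,4,4): b_i ≤ i ∀i, a PF.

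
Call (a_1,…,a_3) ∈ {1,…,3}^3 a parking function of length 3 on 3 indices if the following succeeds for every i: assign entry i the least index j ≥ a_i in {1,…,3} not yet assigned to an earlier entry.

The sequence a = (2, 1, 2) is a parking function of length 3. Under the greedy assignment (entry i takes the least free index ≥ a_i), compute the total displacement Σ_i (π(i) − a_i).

1

Σπ = 6 ({1..3} each once); Σa = 2+1+2 = 5; disp = 6−5 = 1.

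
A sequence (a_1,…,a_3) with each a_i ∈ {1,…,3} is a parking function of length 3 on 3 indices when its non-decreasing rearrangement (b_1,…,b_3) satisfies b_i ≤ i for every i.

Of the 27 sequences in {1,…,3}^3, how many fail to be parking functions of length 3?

11

Count = (3+1−3)·(3+1)^{3−1} = 1·16 = 16 (Konheim–Weiss)
One tuple (2,3,2) → sorted (2,2,3): b_1=2>1, not a PF.
Total 27; non-PF = 27−16 = 11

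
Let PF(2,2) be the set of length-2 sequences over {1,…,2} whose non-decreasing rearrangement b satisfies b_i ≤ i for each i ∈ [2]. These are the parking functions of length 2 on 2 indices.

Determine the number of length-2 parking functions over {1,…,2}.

Count = (2+1−2)·(2+1)^{2−1} = 1·3 = 3 [KW]
E.g. (1,2) → sorted (1,2): b_i ≤ i ∀i, a PF.

3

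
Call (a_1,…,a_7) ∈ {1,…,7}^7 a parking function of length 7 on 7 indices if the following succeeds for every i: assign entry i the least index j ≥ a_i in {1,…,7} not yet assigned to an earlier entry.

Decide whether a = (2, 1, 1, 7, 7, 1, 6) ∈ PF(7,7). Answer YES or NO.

Rearranged: b = (1, 1, 1, 2, 6, 7, 7).
  b_1=1 ≤ 1
  b_2=1 ≤ 2
  b_3=1 ≤ 3
  b_4=2 ≤ 4
  b_5=6 > 5
  fails at i=5 ⇒ NO

NO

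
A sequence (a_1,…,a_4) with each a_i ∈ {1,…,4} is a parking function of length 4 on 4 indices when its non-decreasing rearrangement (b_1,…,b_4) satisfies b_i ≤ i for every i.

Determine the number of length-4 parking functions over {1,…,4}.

#PF = (4+1−4)·(4+1)^{4−1} = 1×125 = 125 [KW]
E.g. (2,4,1,3) → sorted (1,2,3,4): b_i ≤ i ∀i, a PF.

125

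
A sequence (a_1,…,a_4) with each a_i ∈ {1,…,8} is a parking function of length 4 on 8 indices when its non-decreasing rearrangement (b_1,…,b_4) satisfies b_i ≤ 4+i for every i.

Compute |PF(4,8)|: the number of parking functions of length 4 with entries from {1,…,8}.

3645

|PF| = 5·9^3 = 5×729 = 3645 (Konheim–Weiss)
Check (5,7,4,6) → sorted (4,5,6,7): b_i ≤ 4+i ∀i, a PF.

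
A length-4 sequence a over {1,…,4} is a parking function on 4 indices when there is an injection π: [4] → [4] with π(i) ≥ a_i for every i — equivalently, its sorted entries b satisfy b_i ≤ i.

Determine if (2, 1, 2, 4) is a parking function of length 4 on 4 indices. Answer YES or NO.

Order a: b = (1, 2, 2, 4).
  b_1=1 ≤ 1
  b_2=2 ≤ 2
  b_3=2 ≤ 3
  b_4=4 ≤ 4
All bounds hold ⇒ YES

YES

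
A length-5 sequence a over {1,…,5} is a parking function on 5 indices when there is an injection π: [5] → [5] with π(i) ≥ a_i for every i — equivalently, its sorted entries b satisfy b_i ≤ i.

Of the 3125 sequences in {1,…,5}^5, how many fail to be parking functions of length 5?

1829

|PF| = (5−5+1)·(5+1)^(5−1) = 1·1296 = 1296 (Pollak)
One tuple (5,5,3,3,5) → sorted (3,3,5,5,5): b_1=3>1, not a PF.
Total 3125; non-PF = 3125−1296 = 1829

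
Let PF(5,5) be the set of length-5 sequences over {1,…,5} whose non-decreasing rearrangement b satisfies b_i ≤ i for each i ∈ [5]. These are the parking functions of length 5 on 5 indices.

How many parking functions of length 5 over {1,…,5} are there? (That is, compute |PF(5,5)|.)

1296

|PF(5,5)| = 1·6^4 = 1·1296 = 1296 (Konheim–Weiss)
One tuple (3,5,1,3,2) → sorted (1,2,3,3,5): b_i ≤ i ∀i, a PF.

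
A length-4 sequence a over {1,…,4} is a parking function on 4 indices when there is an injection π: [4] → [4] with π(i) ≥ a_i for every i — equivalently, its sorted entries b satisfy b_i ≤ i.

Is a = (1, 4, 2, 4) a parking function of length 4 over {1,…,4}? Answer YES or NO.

Sorted: b = (1, 2, 4, 4).
  b_1=1 ≤ 1
  b_2=2 ≤ 2
  b_3=4 > 3
  fails at i=3 ⇒ NO

NO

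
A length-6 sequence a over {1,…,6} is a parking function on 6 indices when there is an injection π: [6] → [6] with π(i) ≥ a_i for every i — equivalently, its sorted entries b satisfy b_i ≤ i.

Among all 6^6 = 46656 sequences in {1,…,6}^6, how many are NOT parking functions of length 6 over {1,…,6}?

29849

|PF| = (6−6+1)·(6+1)^(6−1) = 1×16807 = 16807 (Konheim–Weiss)
One tuple (6,5,3,2,5,5) → sorted (2,3,5,5,5,6): b_1=2>1, not a PF.
Total 46656; non-PF = 46656−16807 = 29849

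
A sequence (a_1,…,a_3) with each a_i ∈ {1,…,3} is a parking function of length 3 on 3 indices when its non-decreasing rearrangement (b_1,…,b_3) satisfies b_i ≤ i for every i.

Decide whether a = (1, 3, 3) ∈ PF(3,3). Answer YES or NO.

NO

Rearranged: b = (1, 3, 3).
  b_1=1 ≤ 1
  b_2=3 > 2
  fails at i=2 ⇒ NO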